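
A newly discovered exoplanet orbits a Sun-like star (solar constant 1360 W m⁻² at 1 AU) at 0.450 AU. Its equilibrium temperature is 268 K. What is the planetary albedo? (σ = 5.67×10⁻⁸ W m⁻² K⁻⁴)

Flux at 0.450 AU: S = 1360/0.450² = 6720 W m⁻².
From T_eq⁴ = S(1−A)/(4σ): 1−A = 4σT_eq⁴/S.
1−A = 4 × 5.67×10⁻⁸ × (268)⁴ / 6720 = 0.174.

A ≈ 0.83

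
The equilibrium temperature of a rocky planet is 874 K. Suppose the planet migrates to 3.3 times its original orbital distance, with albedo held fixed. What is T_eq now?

T_eq ∝ L^(1/4) · d^(−1/2).
T′ = 874 / 3.3^(1/2) = 481 K.

T_eq ≈ 481 K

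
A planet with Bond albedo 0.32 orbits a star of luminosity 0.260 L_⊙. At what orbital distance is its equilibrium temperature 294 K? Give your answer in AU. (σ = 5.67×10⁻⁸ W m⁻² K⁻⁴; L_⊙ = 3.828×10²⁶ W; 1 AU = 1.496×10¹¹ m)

d ≈ 0.377 AU

L = 0.260 × 3.828×10²⁶ = 9.95×10²⁵ W.
From T_eq⁴ = L(1−A)/(16πσd²): d = √[L(1−A)/(16πσT_eq⁴)].
d = √[9.95×10²⁵ × 0.68 / (16π × 5.67×10⁻⁸ × (294)⁴)] = 5.64×10¹⁰ m = 0.377 AU.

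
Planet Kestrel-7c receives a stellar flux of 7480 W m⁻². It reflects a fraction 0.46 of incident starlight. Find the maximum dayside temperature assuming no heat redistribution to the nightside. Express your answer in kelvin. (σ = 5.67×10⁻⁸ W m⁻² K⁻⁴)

T_ss ≈ 517 K

With no redistribution each surface element balances locally: S(1−A) = σT⁴.
T = [7480 × 0.54 / 5.67×10⁻⁸]^(1/4) = (7.12×10¹⁰)^(1/4) = 517 K.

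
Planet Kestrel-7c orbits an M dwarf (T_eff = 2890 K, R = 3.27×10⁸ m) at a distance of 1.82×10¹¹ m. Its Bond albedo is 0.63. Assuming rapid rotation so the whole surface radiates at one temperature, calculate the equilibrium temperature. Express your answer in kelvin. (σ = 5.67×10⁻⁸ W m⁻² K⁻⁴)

T_eq ≈ 67.6 K

L = 4πR_⋆²σT_⋆⁴ = 4π(3.27×10⁸)² × 5.67×10⁻⁸ × (2890)⁴ = 5.31×10²⁴ W.
S = L/(4πd²) = 12.8 W m⁻².
Energy balance: absorbed = emitted ⇒ πR²·S(1−A) = 4πR²·σT_eq⁴, so T_eq⁴ = S(1−A)/(4σ).
T_eq = [12.8 × 0.37 / (4 × 5.67×10⁻⁸)]^(1/4) = (2.08×10⁷)^(1/4) = 67.6 K.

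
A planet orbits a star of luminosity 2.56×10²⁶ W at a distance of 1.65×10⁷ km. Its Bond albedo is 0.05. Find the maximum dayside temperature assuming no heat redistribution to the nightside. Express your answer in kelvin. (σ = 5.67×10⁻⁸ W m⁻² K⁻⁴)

d = 1.65×10⁷ km = 1.65×10¹⁰ m.
Flux: S = L/(4πd²) = 2.56×10²⁶/(4π×(1.65×10¹⁰)²) = 7.48×10⁴ W m⁻².
With no redistribution each surface element balances locally: S(1−A) = σT⁴.
T = [7.48×10⁴ × 0.95 / 5.67×10⁻⁸]^(1/4) = (1.25×10¹²)^(1/4) = 1060 K.

T_ss ≈ 1060 K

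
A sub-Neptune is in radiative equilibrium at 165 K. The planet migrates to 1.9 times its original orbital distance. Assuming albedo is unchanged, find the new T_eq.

T_eq ∝ L^(1/4) · d^(−1/2).
T′ = 165 / 1.9^(1/2) = 120 K.

T_eq ≈ 120 K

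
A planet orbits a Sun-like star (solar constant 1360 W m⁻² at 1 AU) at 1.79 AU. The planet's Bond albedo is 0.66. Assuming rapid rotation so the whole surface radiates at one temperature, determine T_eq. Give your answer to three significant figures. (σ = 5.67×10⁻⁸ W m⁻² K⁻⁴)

T_eq ≈ 159 K

Flux at 1.79 AU: S = 1360/1.79² = 424 W m⁻².
Energy balance: absorbed = emitted ⇒ πR²·S(1−A) = 4πR²·σT_eq⁴, so T_eq⁴ = S(1−A)/(4σ).
T_eq = [424 × 0.34 / (4 × 5.67×10⁻⁸)]^(1/4) = (6.36×10⁸)^(1/4) = 159 K.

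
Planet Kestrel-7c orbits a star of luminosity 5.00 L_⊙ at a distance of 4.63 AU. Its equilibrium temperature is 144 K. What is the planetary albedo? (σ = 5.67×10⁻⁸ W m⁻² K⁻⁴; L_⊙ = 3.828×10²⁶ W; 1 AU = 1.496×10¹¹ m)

A ≈ 0.69

d = 4.63 AU = 6.93×10¹¹ m.
L = 5.00 × 3.828×10²⁶ = 1.91×10²⁷ W.
Flux: S = L/(4πd²) = 1.91×10²⁷/(4π×(6.93×10¹¹)²) = 317 W m⁻².
From T_eq⁴ = S(1−A)/(4σ): 1−A = 4σT_eq⁴/S.
1−A = 4 × 5.67×10⁻⁸ × (144)⁴ / 317 = 0.307.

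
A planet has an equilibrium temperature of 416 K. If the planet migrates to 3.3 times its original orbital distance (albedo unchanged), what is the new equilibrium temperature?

T_eq ∝ L^(1/4) · d^(−1/2).
T′ = 416 / 3.3^(1/2) = 229 K.

T_eq ≈ 229 K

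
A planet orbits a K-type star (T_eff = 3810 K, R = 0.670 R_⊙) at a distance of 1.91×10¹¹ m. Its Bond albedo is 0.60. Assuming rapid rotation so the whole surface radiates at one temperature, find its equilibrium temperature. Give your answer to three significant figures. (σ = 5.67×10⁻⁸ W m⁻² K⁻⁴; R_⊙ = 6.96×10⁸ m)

R_⋆ = 0.670 × 6.96×10⁸ = 4.66×10⁸ m.
L = 4πR_⋆²σT_⋆⁴ = 4π(4.66×10⁸)² × 5.67×10⁻⁸ × (3810)⁴ = 3.26×10²⁵ W.
S = L/(4πd²) = 71.2 W m⁻².
Energy balance: absorbed = emitted ⇒ πR²·S(1−A) = 4πR²·σT_eq⁴, so T_eq⁴ = S(1−A)/(4σ).
T_eq = [71.2 × 0.40 / (4 × 5.67×10⁻⁸)]^(1/4) = (1.26×10⁸)^(1/4) = 106 K.

T_eq ≈ 106 K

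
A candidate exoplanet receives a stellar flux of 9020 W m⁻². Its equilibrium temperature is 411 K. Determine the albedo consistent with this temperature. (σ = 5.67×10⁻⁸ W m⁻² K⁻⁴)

From T_eq⁴ = S(1−A)/(4σ): 1−A = 4σT_eq⁴/S.
1−A = 4 × 5.67×10⁻⁸ × (411)⁴ / 9020 = 0.717.

A ≈ 0.28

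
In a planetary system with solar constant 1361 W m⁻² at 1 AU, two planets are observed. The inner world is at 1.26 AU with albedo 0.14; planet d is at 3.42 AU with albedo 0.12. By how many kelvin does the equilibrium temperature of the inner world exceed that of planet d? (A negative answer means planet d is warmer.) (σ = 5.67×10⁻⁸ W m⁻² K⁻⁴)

T_eq = [S₀(1−A)/(4σd²)]^(1/4), so T ∝ (1−A)^(1/4) / √d.
T₁ = [1361×0.86/(4×5.67×10⁻⁸×1.26²)]^(1/4) = 238.78 K.
T₂ = [1361×0.88/(4×5.67×10⁻⁸×3.42²)]^(1/4) = 145.77 K.

ΔT ≈ 93.0 K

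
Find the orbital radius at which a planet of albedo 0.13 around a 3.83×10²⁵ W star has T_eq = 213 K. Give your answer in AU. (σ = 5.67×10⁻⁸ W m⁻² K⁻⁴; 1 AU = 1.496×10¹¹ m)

From T_eq⁴ = L(1−A)/(16πσd²): d = √[L(1−A)/(16πσT_eq⁴)].
d = √[3.83×10²⁵ × 0.87 / (16π × 5.67×10⁻⁸ × (213)⁴)] = 7.54×10¹⁰ m = 0.504 AU.

d ≈ 0.504 AU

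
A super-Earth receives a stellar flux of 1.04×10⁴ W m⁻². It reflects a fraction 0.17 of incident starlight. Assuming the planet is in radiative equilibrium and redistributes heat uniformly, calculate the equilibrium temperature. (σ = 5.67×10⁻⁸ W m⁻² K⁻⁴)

Energy balance: absorbed = emitted ⇒ πR²·S(1−A) = 4πR²·σT_eq⁴, so T_eq⁴ = S(1−A)/(4σ).
T_eq = [1.04×10⁴ × 0.83 / (4 × 5.67×10⁻⁸)]^(1/4) = (3.81×10¹⁰)^(1/4) = 442 K.

T_eq ≈ 442 K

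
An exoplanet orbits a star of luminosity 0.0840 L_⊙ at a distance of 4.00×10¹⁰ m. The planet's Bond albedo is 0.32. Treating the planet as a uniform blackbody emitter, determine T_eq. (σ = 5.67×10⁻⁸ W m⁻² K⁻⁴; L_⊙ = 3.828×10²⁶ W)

T_eq ≈ 263 K

L = 0.0840 × 3.828×10²⁶ = 3.22×10²⁵ W.
Flux: S = L/(4πd²) = 3.22×10²⁵/(4π×(4.00×10¹⁰)²) = 1600 W m⁻².
Energy balance: absorbed = emitted ⇒ πR²·S(1−A) = 4πR²·σT_eq⁴, so T_eq⁴ = S(1−A)/(4σ).
T_eq = [1600 × 0.68 / (4 × 5.67×10⁻⁸)]^(1/4) = (4.79×10⁹)^(1/4) = 263 K.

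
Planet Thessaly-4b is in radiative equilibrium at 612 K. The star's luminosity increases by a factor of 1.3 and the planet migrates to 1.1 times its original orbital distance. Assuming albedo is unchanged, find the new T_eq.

T_eq ≈ 623 K

T_eq ∝ L^(1/4) · d^(−1/2).
T′ = 612 × 1.3^(1/4) / 1.1^(1/2) = 623 K.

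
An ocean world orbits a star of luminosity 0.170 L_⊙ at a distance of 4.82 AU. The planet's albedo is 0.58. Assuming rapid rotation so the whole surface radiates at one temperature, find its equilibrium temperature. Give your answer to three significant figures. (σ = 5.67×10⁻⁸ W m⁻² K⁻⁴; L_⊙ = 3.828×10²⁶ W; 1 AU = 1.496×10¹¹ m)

T_eq ≈ 65.5 K

d = 4.82 AU = 7.21×10¹¹ m.
L = 0.170 × 3.828×10²⁶ = 6.51×10²⁵ W.
Flux: S = L/(4πd²) = 6.51×10²⁵/(4π×(7.21×10¹¹)²) = 9.96 W m⁻².
Energy balance: absorbed = emitted ⇒ πR²·S(1−A) = 4πR²·σT_eq⁴, so T_eq⁴ = S(1−A)/(4σ).
T_eq = [9.96 × 0.42 / (4 × 5.67×10⁻⁸)]^(1/4) = (1.84×10⁷)^(1/4) = 65.5 K.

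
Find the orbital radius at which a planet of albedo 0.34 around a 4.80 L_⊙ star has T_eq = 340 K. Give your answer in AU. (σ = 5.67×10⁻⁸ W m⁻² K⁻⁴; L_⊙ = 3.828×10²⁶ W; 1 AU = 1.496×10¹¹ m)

L = 4.80 × 3.828×10²⁶ = 1.84×10²⁷ W.
From T_eq⁴ = L(1−A)/(16πσd²): d = √[L(1−A)/(16πσT_eq⁴)].
d = √[1.84×10²⁷ × 0.66 / (16π × 5.67×10⁻⁸ × (340)⁴)] = 1.78×10¹¹ m = 1.19 AU.

d ≈ 1.19 AU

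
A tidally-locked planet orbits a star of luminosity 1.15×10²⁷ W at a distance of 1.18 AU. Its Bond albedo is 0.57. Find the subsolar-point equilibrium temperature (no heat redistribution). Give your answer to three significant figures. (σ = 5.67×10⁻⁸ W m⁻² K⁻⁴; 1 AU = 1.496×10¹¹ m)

T_ss ≈ 386 K

d = 1.18 AU = 1.77×10¹¹ m.
Flux: S = L/(4πd²) = 1.15×10²⁷/(4π×(1.77×10¹¹)²) = 2940 W m⁻².
At the subsolar point the surface absorbs S(1−A) and emits σT⁴ per unit area — no factor of 4, since only the local patch is in balance.
T = [2940 × 0.43 / 5.67×10⁻⁸]^(1/4) = (2.23×10¹⁰)^(1/4) = 386 K.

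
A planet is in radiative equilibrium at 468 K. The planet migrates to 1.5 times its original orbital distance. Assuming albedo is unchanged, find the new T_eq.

T_eq ≈ 382 K

T_eq ∝ L^(1/4) · d^(−1/2).
T′ = 468 / 1.5^(1/2) = 382 K.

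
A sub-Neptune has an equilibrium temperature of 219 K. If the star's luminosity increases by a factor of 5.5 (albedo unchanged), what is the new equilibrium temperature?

T_eq ∝ L^(1/4) · d^(−1/2).
T′ = 219 × 5.5^(1/4) = 335 K.

T_eq ≈ 335 K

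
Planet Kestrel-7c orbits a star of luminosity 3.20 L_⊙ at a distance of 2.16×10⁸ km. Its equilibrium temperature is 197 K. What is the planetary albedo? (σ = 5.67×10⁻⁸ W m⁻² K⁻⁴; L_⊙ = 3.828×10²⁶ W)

d = 2.16×10⁸ km = 2.16×10¹¹ m.
L = 3.20 × 3.828×10²⁶ = 1.22×10²⁷ W.
Flux: S = L/(4πd²) = 1.22×10²⁷/(4π×(2.16×10¹¹)²) = 2090 W m⁻².
From T_eq⁴ = S(1−A)/(4σ): 1−A = 4σT_eq⁴/S.
1−A = 4 × 5.67×10⁻⁸ × (197)⁴ / 2090 = 0.163.

A ≈ 0.84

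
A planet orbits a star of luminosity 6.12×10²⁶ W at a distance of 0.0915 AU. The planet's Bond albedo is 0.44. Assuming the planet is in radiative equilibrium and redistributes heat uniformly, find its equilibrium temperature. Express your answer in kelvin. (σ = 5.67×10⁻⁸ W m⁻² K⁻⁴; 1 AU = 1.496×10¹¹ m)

d = 0.0915 AU = 1.37×10¹⁰ m.
Flux: S = L/(4πd²) = 6.12×10²⁶/(4π×(1.37×10¹⁰)²) = 2.60×10⁵ W m⁻².
Energy balance: absorbed = emitted ⇒ πR²·S(1−A) = 4πR²·σT_eq⁴, so T_eq⁴ = S(1−A)/(4σ).
T_eq = [2.60×10⁵ × 0.56 / (4 × 5.67×10⁻⁸)]^(1/4) = (6.42×10¹¹)^(1/4) = 895 K.

T_eq ≈ 895 K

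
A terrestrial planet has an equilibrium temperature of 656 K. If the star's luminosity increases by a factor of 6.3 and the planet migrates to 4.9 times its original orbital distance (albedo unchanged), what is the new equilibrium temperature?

T_eq ∝ L^(1/4) · d^(−1/2).
T′ = 656 × 6.3^(1/4) / 4.9^(1/2) = 470 K.

T_eq ≈ 470 K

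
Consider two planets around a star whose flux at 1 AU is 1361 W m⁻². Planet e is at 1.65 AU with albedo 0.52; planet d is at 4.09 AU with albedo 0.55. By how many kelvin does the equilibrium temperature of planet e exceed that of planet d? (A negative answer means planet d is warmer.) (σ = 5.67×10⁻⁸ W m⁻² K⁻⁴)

ΔT ≈ 67.6 K

T_eq = [S₀(1−A)/(4σd²)]^(1/4), so T ∝ (1−A)^(1/4) / √d.
T₁ = [1361×0.48/(4×5.67×10⁻⁸×1.65²)]^(1/4) = 180.35 K.
T₂ = [1361×0.45/(4×5.67×10⁻⁸×4.09²)]^(1/4) = 112.72 K.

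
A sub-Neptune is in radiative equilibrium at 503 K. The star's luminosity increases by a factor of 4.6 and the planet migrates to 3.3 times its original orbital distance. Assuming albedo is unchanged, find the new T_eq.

T_eq ≈ 406 K

T_eq ∝ L^(1/4) · d^(−1/2).
T′ = 503 × 4.6^(1/4) / 3.3^(1/2) = 406 K.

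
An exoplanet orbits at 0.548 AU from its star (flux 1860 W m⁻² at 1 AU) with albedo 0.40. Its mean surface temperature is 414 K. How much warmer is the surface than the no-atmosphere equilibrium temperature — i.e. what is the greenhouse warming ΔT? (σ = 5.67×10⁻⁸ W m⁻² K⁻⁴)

S = 1860/0.548² = 6194 W m⁻².
T_eq = [S(1−A)/(4σ)]^(1/4) = [6194×0.60/(4×5.67×10⁻⁸)]^(1/4) = 357.8 K.
ΔT = T_surf − T_eq = 414 − 357.8.

ΔT ≈ 56.2 K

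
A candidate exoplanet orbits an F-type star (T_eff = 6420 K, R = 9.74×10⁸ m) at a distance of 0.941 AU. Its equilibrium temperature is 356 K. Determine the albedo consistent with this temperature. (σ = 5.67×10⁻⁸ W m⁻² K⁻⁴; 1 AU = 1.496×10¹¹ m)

d = 0.941 AU = 1.41×10¹¹ m.
L = 4πR_⋆²σT_⋆⁴ = 4π(9.74×10⁸)² × 5.67×10⁻⁸ × (6420)⁴ = 1.15×10²⁷ W.
S = L/(4πd²) = 4610 W m⁻².
From T_eq⁴ = S(1−A)/(4σ): 1−A = 4σT_eq⁴/S.
1−A = 4 × 5.67×10⁻⁸ × (356)⁴ / 4610 = 0.790.

A ≈ 0.21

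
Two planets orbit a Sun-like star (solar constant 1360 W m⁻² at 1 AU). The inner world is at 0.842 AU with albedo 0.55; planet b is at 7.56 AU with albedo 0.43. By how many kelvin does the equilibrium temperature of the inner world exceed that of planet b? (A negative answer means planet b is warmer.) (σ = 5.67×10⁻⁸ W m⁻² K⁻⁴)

ΔT ≈ 160.4 K

T_eq = [S₀(1−A)/(4σd²)]^(1/4), so T ∝ (1−A)^(1/4) / √d.
T₁ = [1360×0.45/(4×5.67×10⁻⁸×0.842²)]^(1/4) = 248.38 K.
T₂ = [1360×0.57/(4×5.67×10⁻⁸×7.56²)]^(1/4) = 87.94 K.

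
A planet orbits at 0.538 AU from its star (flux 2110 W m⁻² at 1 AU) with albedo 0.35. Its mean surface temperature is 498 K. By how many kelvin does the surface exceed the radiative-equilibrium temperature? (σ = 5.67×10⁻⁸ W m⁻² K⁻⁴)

S = 2110/0.538² = 7290 W m⁻².
T_eq = [S(1−A)/(4σ)]^(1/4) = [7290×0.65/(4×5.67×10⁻⁸)]^(1/4) = 380.2 K.
ΔT = T_surf − T_eq = 498 − 380.2.

ΔT ≈ 117.8 K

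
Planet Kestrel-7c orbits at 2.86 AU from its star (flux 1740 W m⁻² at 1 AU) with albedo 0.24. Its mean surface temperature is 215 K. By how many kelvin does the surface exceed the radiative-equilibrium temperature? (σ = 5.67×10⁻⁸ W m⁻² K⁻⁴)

S = 1740/2.86² = 212.7 W m⁻².
T_eq = [S(1−A)/(4σ)]^(1/4) = [212.7×0.76/(4×5.67×10⁻⁸)]^(1/4) = 163.4 K.
ΔT = T_surf − T_eq = 215 − 163.4.

ΔT ≈ 51.6 K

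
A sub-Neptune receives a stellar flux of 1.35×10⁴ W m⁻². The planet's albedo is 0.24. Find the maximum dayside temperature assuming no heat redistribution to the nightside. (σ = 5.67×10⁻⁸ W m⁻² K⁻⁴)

With no redistribution each surface element balances locally: S(1−A) = σT⁴.
T = [1.35×10⁴ × 0.76 / 5.67×10⁻⁸]^(1/4) = (1.81×10¹¹)^(1/4) = 652 K.

T_ss ≈ 652 K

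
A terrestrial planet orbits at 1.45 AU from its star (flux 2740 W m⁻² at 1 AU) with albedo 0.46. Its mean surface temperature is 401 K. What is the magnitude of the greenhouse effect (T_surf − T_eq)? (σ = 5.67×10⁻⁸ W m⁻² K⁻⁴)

S = 2740/1.45² = 1303 W m⁻².
T_eq = [S(1−A)/(4σ)]^(1/4) = [1303×0.54/(4×5.67×10⁻⁸)]^(1/4) = 236.0 K.
ΔT = T_surf − T_eq = 401 − 236.0.

ΔT ≈ 165.0 K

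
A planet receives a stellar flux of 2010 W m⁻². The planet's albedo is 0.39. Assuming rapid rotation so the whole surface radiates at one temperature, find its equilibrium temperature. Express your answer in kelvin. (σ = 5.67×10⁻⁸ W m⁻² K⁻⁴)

T_eq ≈ 271 K

Energy balance: absorbed = emitted ⇒ πR²·S(1−A) = 4πR²·σT_eq⁴, so T_eq⁴ = S(1−A)/(4σ).
T_eq = [2010 × 0.61 / (4 × 5.67×10⁻⁸)]^(1/4) = (5.41×10⁹)^(1/4) = 271 K.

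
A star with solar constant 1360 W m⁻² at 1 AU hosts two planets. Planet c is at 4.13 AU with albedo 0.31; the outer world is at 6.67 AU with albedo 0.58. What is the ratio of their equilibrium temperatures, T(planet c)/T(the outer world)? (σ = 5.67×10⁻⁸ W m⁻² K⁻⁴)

T₁/T₂ ≈ 1.439

T_eq = [S₀(1−A)/(4σd²)]^(1/4), so T ∝ (1−A)^(1/4) / √d.
T₁ = [1360×0.69/(4×5.67×10⁻⁸×4.13²)]^(1/4) = 124.80 K.
T₂ = [1360×0.42/(4×5.67×10⁻⁸×6.67²)]^(1/4) = 86.74 K.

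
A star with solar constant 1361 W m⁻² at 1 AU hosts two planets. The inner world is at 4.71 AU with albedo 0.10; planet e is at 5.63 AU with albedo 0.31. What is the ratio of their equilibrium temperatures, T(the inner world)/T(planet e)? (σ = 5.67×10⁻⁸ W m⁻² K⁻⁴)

T₁/T₂ ≈ 1.168

T_eq = [S₀(1−A)/(4σd²)]^(1/4), so T ∝ (1−A)^(1/4) / √d.
T₁ = [1361×0.90/(4×5.67×10⁻⁸×4.71²)]^(1/4) = 124.91 K.
T₂ = [1361×0.69/(4×5.67×10⁻⁸×5.63²)]^(1/4) = 106.91 K.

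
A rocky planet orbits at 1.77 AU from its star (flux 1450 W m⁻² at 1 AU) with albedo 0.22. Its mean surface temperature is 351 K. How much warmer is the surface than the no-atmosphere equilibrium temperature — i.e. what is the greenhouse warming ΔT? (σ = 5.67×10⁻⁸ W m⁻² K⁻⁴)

S = 1450/1.77² = 462.8 W m⁻².
T_eq = [S(1−A)/(4σ)]^(1/4) = [462.8×0.78/(4×5.67×10⁻⁸)]^(1/4) = 199.7 K.
ΔT = T_surf − T_eq = 351 − 199.7.

ΔT ≈ 151.3 K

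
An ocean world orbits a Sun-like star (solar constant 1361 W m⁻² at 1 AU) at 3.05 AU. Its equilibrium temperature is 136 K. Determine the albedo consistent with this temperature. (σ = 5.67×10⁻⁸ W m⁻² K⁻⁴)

Flux at 3.05 AU: S = 1361/3.05² = 146 W m⁻².
From T_eq⁴ = S(1−A)/(4σ): 1−A = 4σT_eq⁴/S.
1−A = 4 × 5.67×10⁻⁸ × (136)⁴ / 146 = 0.530.

A ≈ 0.47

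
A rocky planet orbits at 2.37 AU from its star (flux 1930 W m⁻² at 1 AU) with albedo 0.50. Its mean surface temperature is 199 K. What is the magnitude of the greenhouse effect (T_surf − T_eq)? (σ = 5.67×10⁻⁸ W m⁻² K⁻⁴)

ΔT ≈ 33.1 K

S = 1930/2.37² = 343.6 W m⁻².
T_eq = [S(1−A)/(4σ)]^(1/4) = [343.6×0.50/(4×5.67×10⁻⁸)]^(1/4) = 165.9 K.
ΔT = T_surf − T_eq = 199 − 165.9.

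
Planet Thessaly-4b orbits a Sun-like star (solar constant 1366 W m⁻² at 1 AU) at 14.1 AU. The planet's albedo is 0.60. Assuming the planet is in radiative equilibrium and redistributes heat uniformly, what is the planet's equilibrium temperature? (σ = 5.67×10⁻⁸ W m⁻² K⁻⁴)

Flux at 14.1 AU: S = 1366/14.1² = 6.87 W m⁻².
Energy balance: absorbed = emitted ⇒ πR²·S(1−A) = 4πR²·σT_eq⁴, so T_eq⁴ = S(1−A)/(4σ).
T_eq = [6.87 × 0.40 / (4 × 5.67×10⁻⁸)]^(1/4) = (1.21×10⁷)^(1/4) = 59.0 K.

T_eq ≈ 59.0 K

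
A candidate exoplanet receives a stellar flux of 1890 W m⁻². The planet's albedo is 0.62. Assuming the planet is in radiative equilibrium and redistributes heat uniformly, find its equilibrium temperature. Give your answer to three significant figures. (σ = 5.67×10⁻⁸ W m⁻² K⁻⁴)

Energy balance: absorbed = emitted ⇒ πR²·S(1−A) = 4πR²·σT_eq⁴, so T_eq⁴ = S(1−A)/(4σ).
T_eq = [1890 × 0.38 / (4 × 5.67×10⁻⁸)]^(1/4) = (3.17×10⁹)^(1/4) = 237 K.

T_eq ≈ 237 K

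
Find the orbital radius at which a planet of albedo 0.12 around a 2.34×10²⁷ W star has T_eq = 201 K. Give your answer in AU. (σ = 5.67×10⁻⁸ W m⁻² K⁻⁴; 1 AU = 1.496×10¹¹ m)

From T_eq⁴ = L(1−A)/(16πσd²): d = √[L(1−A)/(16πσT_eq⁴)].
d = √[2.34×10²⁷ × 0.88 / (16π × 5.67×10⁻⁸ × (201)⁴)] = 6.65×10¹¹ m = 4.45 AU.

d ≈ 4.45 AU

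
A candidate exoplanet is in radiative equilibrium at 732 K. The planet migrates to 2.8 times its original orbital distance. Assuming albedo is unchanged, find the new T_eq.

T_eq ≈ 437 K

T_eq ∝ L^(1/4) · d^(−1/2).
T′ = 732 / 2.8^(1/2) = 437 K.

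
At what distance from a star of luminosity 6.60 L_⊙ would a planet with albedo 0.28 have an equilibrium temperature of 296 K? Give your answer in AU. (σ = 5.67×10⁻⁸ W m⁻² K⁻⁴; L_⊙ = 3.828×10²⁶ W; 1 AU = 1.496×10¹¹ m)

d ≈ 1.93 AU

L = 6.60 × 3.828×10²⁶ = 2.53×10²⁷ W.
From T_eq⁴ = L(1−A)/(16πσd²): d = √[L(1−A)/(16πσT_eq⁴)].
d = √[2.53×10²⁷ × 0.72 / (16π × 5.67×10⁻⁸ × (296)⁴)] = 2.88×10¹¹ m = 1.93 AU.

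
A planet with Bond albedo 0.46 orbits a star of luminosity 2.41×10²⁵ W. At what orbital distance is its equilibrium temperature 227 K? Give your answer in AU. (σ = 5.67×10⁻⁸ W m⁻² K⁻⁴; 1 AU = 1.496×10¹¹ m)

From T_eq⁴ = L(1−A)/(16πσd²): d = √[L(1−A)/(16πσT_eq⁴)].
d = √[2.41×10²⁵ × 0.54 / (16π × 5.67×10⁻⁸ × (227)⁴)] = 4.15×10¹⁰ m = 0.277 AU.

d ≈ 0.277 AU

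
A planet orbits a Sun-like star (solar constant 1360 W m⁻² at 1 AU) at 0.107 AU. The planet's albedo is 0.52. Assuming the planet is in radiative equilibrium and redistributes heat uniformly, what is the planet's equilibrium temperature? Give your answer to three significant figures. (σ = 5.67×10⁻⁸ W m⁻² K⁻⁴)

Flux at 0.107 AU: S = 1360/0.107² = 1.19×10⁵ W m⁻².
Energy balance: absorbed = emitted ⇒ πR²·S(1−A) = 4πR²·σT_eq⁴, so T_eq⁴ = S(1−A)/(4σ).
T_eq = [1.19×10⁵ × 0.48 / (4 × 5.67×10⁻⁸)]^(1/4) = (2.51×10¹¹)^(1/4) = 708 K.

T_eq ≈ 708 K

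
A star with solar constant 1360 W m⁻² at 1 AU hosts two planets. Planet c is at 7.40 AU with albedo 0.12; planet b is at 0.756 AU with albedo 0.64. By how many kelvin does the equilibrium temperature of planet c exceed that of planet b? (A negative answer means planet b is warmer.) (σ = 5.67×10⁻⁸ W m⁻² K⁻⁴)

T_eq = [S₀(1−A)/(4σd²)]^(1/4), so T ∝ (1−A)^(1/4) / √d.
T₁ = [1360×0.88/(4×5.67×10⁻⁸×7.40²)]^(1/4) = 99.08 K.
T₂ = [1360×0.36/(4×5.67×10⁻⁸×0.756²)]^(1/4) = 247.91 K.

ΔT ≈ -148.8 K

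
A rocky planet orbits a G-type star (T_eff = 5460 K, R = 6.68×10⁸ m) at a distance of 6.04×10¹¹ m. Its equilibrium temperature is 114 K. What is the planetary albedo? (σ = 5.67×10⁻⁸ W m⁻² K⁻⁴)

A ≈ 0.38

L = 4πR_⋆²σT_⋆⁴ = 4π(6.68×10⁸)² × 5.67×10⁻⁸ × (5460)⁴ = 2.83×10²⁶ W.
S = L/(4πd²) = 61.6 W m⁻².
From T_eq⁴ = S(1−A)/(4σ): 1−A = 4σT_eq⁴/S.
1−A = 4 × 5.67×10⁻⁸ × (114)⁴ / 61.6 = 0.621.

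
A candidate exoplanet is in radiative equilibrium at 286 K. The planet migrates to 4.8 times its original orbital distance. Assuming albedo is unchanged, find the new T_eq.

T_eq ≈ 131 K

T_eq ∝ L^(1/4) · d^(−1/2).
T′ = 286 / 4.8^(1/2) = 131 K.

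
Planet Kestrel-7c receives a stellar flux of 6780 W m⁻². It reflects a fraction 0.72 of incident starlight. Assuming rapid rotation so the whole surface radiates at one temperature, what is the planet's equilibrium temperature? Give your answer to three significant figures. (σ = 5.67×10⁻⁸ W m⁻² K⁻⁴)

T_eq ≈ 302 K

Energy balance: absorbed = emitted ⇒ πR²·S(1−A) = 4πR²·σT_eq⁴, so T_eq⁴ = S(1−A)/(4σ).
T_eq = [6780 × 0.28 / (4 × 5.67×10⁻⁸)]^(1/4) = (8.37×10⁹)^(1/4) = 302 K.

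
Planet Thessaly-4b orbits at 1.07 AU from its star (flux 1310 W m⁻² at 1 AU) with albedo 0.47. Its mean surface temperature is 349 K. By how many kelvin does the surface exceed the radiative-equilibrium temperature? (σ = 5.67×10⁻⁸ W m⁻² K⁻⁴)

S = 1310/1.07² = 1144 W m⁻².
T_eq = [S(1−A)/(4σ)]^(1/4) = [1144×0.53/(4×5.67×10⁻⁸)]^(1/4) = 227.4 K.
ΔT = T_surf − T_eq = 349 − 227.4.

ΔT ≈ 121.6 K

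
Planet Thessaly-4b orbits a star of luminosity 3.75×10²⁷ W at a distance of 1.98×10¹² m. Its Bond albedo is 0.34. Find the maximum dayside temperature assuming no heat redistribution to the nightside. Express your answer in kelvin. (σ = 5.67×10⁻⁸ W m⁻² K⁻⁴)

T_ss ≈ 173 K

Flux: S = L/(4πd²) = 3.75×10²⁷/(4π×(1.98×10¹²)²) = 76.1 W m⁻².
With no redistribution each surface element balances locally: S(1−A) = σT⁴.
T = [76.1 × 0.66 / 5.67×10⁻⁸]^(1/4) = (8.86×10⁸)^(1/4) = 173 K.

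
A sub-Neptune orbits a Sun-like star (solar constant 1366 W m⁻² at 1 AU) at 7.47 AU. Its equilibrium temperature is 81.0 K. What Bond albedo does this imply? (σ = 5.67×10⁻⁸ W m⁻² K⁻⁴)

Flux at 7.47 AU: S = 1366/7.47² = 24.5 W m⁻².
From T_eq⁴ = S(1−A)/(4σ): 1−A = 4σT_eq⁴/S.
1−A = 4 × 5.67×10⁻⁸ × (81.0)⁴ / 24.5 = 0.399.

A ≈ 0.60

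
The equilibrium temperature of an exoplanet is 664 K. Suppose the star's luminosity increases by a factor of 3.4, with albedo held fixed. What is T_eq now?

T_eq ≈ 902 K

T_eq ∝ L^(1/4) · d^(−1/2).
T′ = 664 × 3.4^(1/4) = 902 K.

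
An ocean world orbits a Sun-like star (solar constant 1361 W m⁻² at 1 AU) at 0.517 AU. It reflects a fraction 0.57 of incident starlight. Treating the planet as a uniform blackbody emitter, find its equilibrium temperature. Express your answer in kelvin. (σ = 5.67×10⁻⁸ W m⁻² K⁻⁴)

T_eq ≈ 313 K

Flux at 0.517 AU: S = 1361/0.517² = 5090 W m⁻².
Energy balance: absorbed = emitted ⇒ πR²·S(1−A) = 4πR²·σT_eq⁴, so T_eq⁴ = S(1−A)/(4σ).
T_eq = [5090 × 0.43 / (4 × 5.67×10⁻⁸)]^(1/4) = (9.65×10⁹)^(1/4) = 313 K.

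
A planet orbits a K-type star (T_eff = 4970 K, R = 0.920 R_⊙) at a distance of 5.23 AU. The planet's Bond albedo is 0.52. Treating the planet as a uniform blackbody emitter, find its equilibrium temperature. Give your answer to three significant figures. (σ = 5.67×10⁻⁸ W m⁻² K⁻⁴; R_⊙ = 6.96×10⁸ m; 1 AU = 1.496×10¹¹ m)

R_⋆ = 0.920 × 6.96×10⁸ = 6.40×10⁸ m.
d = 5.23 AU = 7.82×10¹¹ m.
L = 4πR_⋆²σT_⋆⁴ = 4π(6.40×10⁸)² × 5.67×10⁻⁸ × (4970)⁴ = 1.78×10²⁶ W.
S = L/(4πd²) = 23.2 W m⁻².
Energy balance: absorbed = emitted ⇒ πR²·S(1−A) = 4πR²·σT_eq⁴, so T_eq⁴ = S(1−A)/(4σ).
T_eq = [23.2 × 0.48 / (4 × 5.67×10⁻⁸)]^(1/4) = (4.90×10⁷)^(1/4) = 83.7 K.

T_eq ≈ 83.7 K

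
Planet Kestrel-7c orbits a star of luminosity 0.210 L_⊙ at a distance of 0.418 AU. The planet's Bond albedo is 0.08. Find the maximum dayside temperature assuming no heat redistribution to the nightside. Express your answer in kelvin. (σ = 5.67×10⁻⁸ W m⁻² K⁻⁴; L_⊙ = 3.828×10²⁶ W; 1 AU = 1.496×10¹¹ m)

T_ss ≈ 404 K

d = 0.418 AU = 6.25×10¹⁰ m.
L = 0.210 × 3.828×10²⁶ = 8.04×10²⁵ W.
Flux: S = L/(4πd²) = 8.04×10²⁵/(4π×(6.25×10¹⁰)²) = 1640 W m⁻².
With no redistribution each surface element balances locally: S(1−A) = σT⁴.
T = [1640 × 0.92 / 5.67×10⁻⁸]^(1/4) = (2.65×10¹⁰)^(1/4) = 404 K.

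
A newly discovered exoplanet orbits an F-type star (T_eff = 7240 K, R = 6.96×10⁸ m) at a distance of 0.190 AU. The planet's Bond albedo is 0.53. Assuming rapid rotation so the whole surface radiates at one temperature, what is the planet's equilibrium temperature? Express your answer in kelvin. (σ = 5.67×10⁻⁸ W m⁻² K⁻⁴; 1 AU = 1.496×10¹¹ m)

T_eq ≈ 663 K

d = 0.190 AU = 2.84×10¹⁰ m.
L = 4πR_⋆²σT_⋆⁴ = 4π(6.96×10⁸)² × 5.67×10⁻⁸ × (7240)⁴ = 9.48×10²⁶ W.
S = L/(4πd²) = 9.34×10⁴ W m⁻².
Energy balance: absorbed = emitted ⇒ πR²·S(1−A) = 4πR²·σT_eq⁴, so T_eq⁴ = S(1−A)/(4σ).
T_eq = [9.34×10⁴ × 0.47 / (4 × 5.67×10⁻⁸)]^(1/4) = (1.94×10¹¹)^(1/4) = 663 K.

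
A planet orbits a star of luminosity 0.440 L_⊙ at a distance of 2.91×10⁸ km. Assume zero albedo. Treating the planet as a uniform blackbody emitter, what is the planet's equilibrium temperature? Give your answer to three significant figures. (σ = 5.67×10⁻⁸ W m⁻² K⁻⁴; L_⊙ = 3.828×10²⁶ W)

d = 2.91×10⁸ km = 2.91×10¹¹ m.
L = 0.440 × 3.828×10²⁶ = 1.68×10²⁶ W.
Flux: S = L/(4πd²) = 1.68×10²⁶/(4π×(2.91×10¹¹)²) = 158 W m⁻².
Energy balance: absorbed = emitted ⇒ πR²·S(1−A) = 4πR²·σT_eq⁴, so T_eq⁴ = S(1−A)/(4σ).
T_eq = [158 × 1.00 / (4 × 5.67×10⁻⁸)]^(1/4) = (6.98×10⁸)^(1/4) = 163 K.

T_eq ≈ 163 K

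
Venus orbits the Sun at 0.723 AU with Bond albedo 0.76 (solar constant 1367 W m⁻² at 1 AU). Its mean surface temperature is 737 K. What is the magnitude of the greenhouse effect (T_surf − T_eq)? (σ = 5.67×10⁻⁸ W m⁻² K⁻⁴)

ΔT ≈ 507.6 K

S = 1367/0.723² = 2615 W m⁻².
T_eq = [S(1−A)/(4σ)]^(1/4) = [2615×0.24/(4×5.67×10⁻⁸)]^(1/4) = 229.4 K.
ΔT = T_surf − T_eq = 737 − 229.4.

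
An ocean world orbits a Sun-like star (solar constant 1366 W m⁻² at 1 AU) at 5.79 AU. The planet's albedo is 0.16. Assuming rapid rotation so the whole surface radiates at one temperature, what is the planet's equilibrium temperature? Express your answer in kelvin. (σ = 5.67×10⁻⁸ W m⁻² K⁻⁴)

T_eq ≈ 111 K

Flux at 5.79 AU: S = 1366/5.79² = 40.7 W m⁻².
Energy balance: absorbed = emitted ⇒ πR²·S(1−A) = 4πR²·σT_eq⁴, so T_eq⁴ = S(1−A)/(4σ).
T_eq = [40.7 × 0.84 / (4 × 5.67×10⁻⁸)]^(1/4) = (1.51×10⁸)^(1/4) = 111 K.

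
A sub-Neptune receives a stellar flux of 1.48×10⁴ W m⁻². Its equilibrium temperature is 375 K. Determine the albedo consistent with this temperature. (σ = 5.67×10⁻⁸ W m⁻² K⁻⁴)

From T_eq⁴ = S(1−A)/(4σ): 1−A = 4σT_eq⁴/S.
1−A = 4 × 5.67×10⁻⁸ × (375)⁴ / 1.48×10⁴ = 0.303.

A ≈ 0.70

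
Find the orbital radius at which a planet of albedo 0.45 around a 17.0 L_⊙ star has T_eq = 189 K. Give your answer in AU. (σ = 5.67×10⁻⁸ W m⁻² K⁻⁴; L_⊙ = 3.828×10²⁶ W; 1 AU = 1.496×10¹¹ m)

d ≈ 6.63 AU

L = 17.0 × 3.828×10²⁶ = 6.51×10²⁷ W.
From T_eq⁴ = L(1−A)/(16πσd²): d = √[L(1−A)/(16πσT_eq⁴)].
d = √[6.51×10²⁷ × 0.55 / (16π × 5.67×10⁻⁸ × (189)⁴)] = 9.92×10¹¹ m = 6.63 AU.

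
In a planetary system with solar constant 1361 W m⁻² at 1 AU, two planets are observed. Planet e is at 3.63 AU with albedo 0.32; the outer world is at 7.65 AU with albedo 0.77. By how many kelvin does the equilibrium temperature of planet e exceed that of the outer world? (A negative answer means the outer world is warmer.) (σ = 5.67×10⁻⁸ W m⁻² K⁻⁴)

T_eq = [S₀(1−A)/(4σd²)]^(1/4), so T ∝ (1−A)^(1/4) / √d.
T₁ = [1361×0.68/(4×5.67×10⁻⁸×3.63²)]^(1/4) = 132.66 K.
T₂ = [1361×0.23/(4×5.67×10⁻⁸×7.65²)]^(1/4) = 69.69 K.

ΔT ≈ 63.0 K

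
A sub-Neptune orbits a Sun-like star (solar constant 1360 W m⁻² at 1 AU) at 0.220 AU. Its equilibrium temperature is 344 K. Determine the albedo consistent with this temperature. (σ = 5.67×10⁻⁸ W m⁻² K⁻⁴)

Flux at 0.220 AU: S = 1360/0.220² = 2.81×10⁴ W m⁻².
From T_eq⁴ = S(1−A)/(4σ): 1−A = 4σT_eq⁴/S.
1−A = 4 × 5.67×10⁻⁸ × (344)⁴ / 2.81×10⁴ = 0.113.

A ≈ 0.89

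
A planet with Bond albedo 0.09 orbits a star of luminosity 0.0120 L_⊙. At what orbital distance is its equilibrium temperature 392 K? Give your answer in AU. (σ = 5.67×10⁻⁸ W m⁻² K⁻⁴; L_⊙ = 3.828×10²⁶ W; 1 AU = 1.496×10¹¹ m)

L = 0.0120 × 3.828×10²⁶ = 4.59×10²⁴ W.
From T_eq⁴ = L(1−A)/(16πσd²): d = √[L(1−A)/(16πσT_eq⁴)].
d = √[4.59×10²⁴ × 0.91 / (16π × 5.67×10⁻⁸ × (392)⁴)] = 7.88×10⁹ m = 0.0527 AU.

d ≈ 0.0527 AU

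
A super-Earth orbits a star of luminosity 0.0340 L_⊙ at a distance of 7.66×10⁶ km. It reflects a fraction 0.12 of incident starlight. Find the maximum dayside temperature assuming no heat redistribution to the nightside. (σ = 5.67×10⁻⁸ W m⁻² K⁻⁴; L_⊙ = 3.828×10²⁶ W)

T_ss ≈ 723 K

d = 7.66×10⁶ km = 7.66×10⁹ m.
L = 0.0340 × 3.828×10²⁶ = 1.30×10²⁵ W.
Flux: S = L/(4πd²) = 1.30×10²⁵/(4π×(7.66×10⁹)²) = 1.77×10⁴ W m⁻².
With no redistribution each surface element balances locally: S(1−A) = σT⁴.
T = [1.77×10⁴ × 0.88 / 5.67×10⁻⁸]^(1/4) = (2.74×10¹¹)^(1/4) = 723 K.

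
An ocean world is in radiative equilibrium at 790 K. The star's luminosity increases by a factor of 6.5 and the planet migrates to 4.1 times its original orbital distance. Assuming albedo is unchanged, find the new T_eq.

T_eq ≈ 623 K

T_eq ∝ L^(1/4) · d^(−1/2).
T′ = 790 × 6.5^(1/4) / 4.1^(1/2) = 623 K.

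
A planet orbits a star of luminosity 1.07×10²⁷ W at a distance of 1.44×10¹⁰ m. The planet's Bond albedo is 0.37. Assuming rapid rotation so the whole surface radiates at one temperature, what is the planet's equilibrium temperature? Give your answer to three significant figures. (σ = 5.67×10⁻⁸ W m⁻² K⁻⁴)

T_eq ≈ 1030 K

Flux: S = L/(4πd²) = 1.07×10²⁷/(4π×(1.44×10¹⁰)²) = 4.11×10⁵ W m⁻².
Energy balance: absorbed = emitted ⇒ πR²·S(1−A) = 4πR²·σT_eq⁴, so T_eq⁴ = S(1−A)/(4σ).
T_eq = [4.11×10⁵ × 0.63 / (4 × 5.67×10⁻⁸)]^(1/4) = (1.14×10¹²)^(1/4) = 1030 K.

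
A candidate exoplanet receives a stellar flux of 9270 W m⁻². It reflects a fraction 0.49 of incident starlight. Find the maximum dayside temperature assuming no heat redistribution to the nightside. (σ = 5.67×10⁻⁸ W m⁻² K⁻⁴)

With no redistribution each surface element balances locally: S(1−A) = σT⁴.
T = [9270 × 0.51 / 5.67×10⁻⁸]^(1/4) = (8.34×10¹⁰)^(1/4) = 537 K.

T_ss ≈ 537 K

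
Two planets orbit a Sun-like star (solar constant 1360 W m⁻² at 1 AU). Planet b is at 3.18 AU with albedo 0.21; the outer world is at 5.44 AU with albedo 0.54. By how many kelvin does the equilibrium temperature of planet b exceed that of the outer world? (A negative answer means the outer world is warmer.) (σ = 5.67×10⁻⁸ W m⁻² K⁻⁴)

T_eq = [S₀(1−A)/(4σd²)]^(1/4), so T ∝ (1−A)^(1/4) / √d.
T₁ = [1360×0.79/(4×5.67×10⁻⁸×3.18²)]^(1/4) = 147.12 K.
T₂ = [1360×0.46/(4×5.67×10⁻⁸×5.44²)]^(1/4) = 98.26 K.

ΔT ≈ 48.9 K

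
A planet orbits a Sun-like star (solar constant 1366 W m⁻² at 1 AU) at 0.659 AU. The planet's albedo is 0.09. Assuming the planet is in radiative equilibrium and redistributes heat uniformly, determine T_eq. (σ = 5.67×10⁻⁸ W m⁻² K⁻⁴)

Flux at 0.659 AU: S = 1366/0.659² = 3150 W m⁻².
Energy balance: absorbed = emitted ⇒ πR²·S(1−A) = 4πR²·σT_eq⁴, so T_eq⁴ = S(1−A)/(4σ).
T_eq = [3150 × 0.91 / (4 × 5.67×10⁻⁸)]^(1/4) = (1.26×10¹⁰)^(1/4) = 335 K.

T_eq ≈ 335 K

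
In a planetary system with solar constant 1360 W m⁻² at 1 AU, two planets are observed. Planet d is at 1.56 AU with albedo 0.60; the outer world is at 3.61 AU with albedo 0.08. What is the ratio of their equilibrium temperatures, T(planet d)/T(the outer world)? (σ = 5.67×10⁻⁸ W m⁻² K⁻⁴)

T₁/T₂ ≈ 1.235

T_eq = [S₀(1−A)/(4σd²)]^(1/4), so T ∝ (1−A)^(1/4) / √d.
T₁ = [1360×0.40/(4×5.67×10⁻⁸×1.56²)]^(1/4) = 177.18 K.
T₂ = [1360×0.92/(4×5.67×10⁻⁸×3.61²)]^(1/4) = 143.44 K.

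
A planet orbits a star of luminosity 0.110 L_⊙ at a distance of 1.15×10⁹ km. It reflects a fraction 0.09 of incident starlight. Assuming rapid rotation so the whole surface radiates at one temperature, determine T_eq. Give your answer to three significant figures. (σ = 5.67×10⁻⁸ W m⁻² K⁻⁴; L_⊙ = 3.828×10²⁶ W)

d = 1.15×10⁹ km = 1.15×10¹² m.
L = 0.110 × 3.828×10²⁶ = 4.21×10²⁵ W.
Flux: S = L/(4πd²) = 4.21×10²⁵/(4π×(1.15×10¹²)²) = 2.53 W m⁻².
Energy balance: absorbed = emitted ⇒ πR²·S(1−A) = 4πR²·σT_eq⁴, so T_eq⁴ = S(1−A)/(4σ).
T_eq = [2.53 × 0.91 / (4 × 5.67×10⁻⁸)]^(1/4) = (1.02×10⁷)^(1/4) = 56.5 K.

T_eq ≈ 56.5 K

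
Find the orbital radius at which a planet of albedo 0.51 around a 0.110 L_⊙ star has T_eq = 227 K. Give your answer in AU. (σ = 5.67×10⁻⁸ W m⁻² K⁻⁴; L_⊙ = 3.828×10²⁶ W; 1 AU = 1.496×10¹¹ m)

L = 0.110 × 3.828×10²⁶ = 4.21×10²⁵ W.
From T_eq⁴ = L(1−A)/(16πσd²): d = √[L(1−A)/(16πσT_eq⁴)].
d = √[4.21×10²⁵ × 0.49 / (16π × 5.67×10⁻⁸ × (227)⁴)] = 5.22×10¹⁰ m = 0.349 AU.

d ≈ 0.349 AU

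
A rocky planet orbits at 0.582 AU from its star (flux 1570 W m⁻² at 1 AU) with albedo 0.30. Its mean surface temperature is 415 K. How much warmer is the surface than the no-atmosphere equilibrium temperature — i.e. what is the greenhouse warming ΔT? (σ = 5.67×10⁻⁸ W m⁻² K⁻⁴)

ΔT ≈ 69.2 K

S = 1570/0.582² = 4635 W m⁻².
T_eq = [S(1−A)/(4σ)]^(1/4) = [4635×0.70/(4×5.67×10⁻⁸)]^(1/4) = 345.8 K.
ΔT = T_surf − T_eq = 415 − 345.8.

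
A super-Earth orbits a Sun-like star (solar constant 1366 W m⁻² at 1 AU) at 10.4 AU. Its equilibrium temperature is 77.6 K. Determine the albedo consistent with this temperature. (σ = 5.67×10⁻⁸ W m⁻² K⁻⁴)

Flux at 10.4 AU: S = 1366/10.4² = 12.6 W m⁻².
From T_eq⁴ = S(1−A)/(4σ): 1−A = 4σT_eq⁴/S.
1−A = 4 × 5.67×10⁻⁸ × (77.6)⁴ / 12.6 = 0.651.

A ≈ 0.35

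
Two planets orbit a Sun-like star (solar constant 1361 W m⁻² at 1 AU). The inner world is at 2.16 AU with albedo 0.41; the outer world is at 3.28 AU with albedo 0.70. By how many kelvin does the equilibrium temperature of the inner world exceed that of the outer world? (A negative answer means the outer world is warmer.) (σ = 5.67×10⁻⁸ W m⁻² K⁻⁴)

T_eq = [S₀(1−A)/(4σd²)]^(1/4), so T ∝ (1−A)^(1/4) / √d.
T₁ = [1361×0.59/(4×5.67×10⁻⁸×2.16²)]^(1/4) = 165.97 K.
T₂ = [1361×0.30/(4×5.67×10⁻⁸×3.28²)]^(1/4) = 113.74 K.

ΔT ≈ 52.2 K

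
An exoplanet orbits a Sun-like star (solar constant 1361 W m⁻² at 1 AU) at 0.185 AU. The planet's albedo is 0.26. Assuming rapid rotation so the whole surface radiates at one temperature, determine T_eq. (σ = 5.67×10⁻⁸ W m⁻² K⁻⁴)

Flux at 0.185 AU: S = 1361/0.185² = 3.98×10⁴ W m⁻².
Energy balance: absorbed = emitted ⇒ πR²·S(1−A) = 4πR²·σT_eq⁴, so T_eq⁴ = S(1−A)/(4σ).
T_eq = [3.98×10⁴ × 0.74 / (4 × 5.67×10⁻⁸)]^(1/4) = (1.30×10¹¹)^(1/4) = 600 K.

T_eq ≈ 600 K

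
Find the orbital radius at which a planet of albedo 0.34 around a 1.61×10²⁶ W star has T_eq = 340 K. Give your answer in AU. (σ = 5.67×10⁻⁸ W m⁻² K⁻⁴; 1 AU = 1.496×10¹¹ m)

d ≈ 0.353 AU

From T_eq⁴ = L(1−A)/(16πσd²): d = √[L(1−A)/(16πσT_eq⁴)].
d = √[1.61×10²⁶ × 0.66 / (16π × 5.67×10⁻⁸ × (340)⁴)] = 5.28×10¹⁰ m = 0.353 AU.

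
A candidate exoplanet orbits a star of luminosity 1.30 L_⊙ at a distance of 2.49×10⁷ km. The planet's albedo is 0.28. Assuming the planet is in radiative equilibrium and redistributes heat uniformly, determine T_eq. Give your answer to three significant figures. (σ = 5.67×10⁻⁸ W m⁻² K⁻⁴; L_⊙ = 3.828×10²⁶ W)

d = 2.49×10⁷ km = 2.49×10¹⁰ m.
L = 1.30 × 3.828×10²⁶ = 4.98×10²⁶ W.
Flux: S = L/(4πd²) = 4.98×10²⁶/(4π×(2.49×10¹⁰)²) = 6.39×10⁴ W m⁻².
Energy balance: absorbed = emitted ⇒ πR²·S(1−A) = 4πR²·σT_eq⁴, so T_eq⁴ = S(1−A)/(4σ).
T_eq = [6.39×10⁴ × 0.72 / (4 × 5.67×10⁻⁸)]^(1/4) = (2.03×10¹¹)^(1/4) = 671 K.

T_eq ≈ 671 K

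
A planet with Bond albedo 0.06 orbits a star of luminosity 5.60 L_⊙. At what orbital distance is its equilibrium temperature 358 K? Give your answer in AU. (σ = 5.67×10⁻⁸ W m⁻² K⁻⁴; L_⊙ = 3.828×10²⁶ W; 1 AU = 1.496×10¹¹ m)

d ≈ 1.39 AU

L = 5.60 × 3.828×10²⁶ = 2.14×10²⁷ W.
From T_eq⁴ = L(1−A)/(16πσd²): d = √[L(1−A)/(16πσT_eq⁴)].
d = √[2.14×10²⁷ × 0.94 / (16π × 5.67×10⁻⁸ × (358)⁴)] = 2.07×10¹¹ m = 1.39 AU.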